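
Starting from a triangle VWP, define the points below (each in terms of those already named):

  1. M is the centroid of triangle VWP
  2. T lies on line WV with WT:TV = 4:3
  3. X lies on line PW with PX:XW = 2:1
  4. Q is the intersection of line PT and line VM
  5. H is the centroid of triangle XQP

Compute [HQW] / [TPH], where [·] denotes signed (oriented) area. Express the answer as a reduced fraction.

[HQW]:[TPH] = -7/5

Work in coordinates with V = (0, 0), W = (1, 0), P = (0, 1).
1. M is the centroid of triangle VWP ⇒ M = (1/3, 1/3)
2. T lies on line WV with WT:TV = 4:3 ⇒ T = (3/7, 0)
3. X lies on line PW with PX:XW = 2:1 ⇒ X = (2/3, 1/3)
4. Q is the intersection of line PT and line VM ⇒ Q = (3/10, 3/10)
5. H is the centroid of triangle XQP ⇒ H = (29/90, 49/90)
2·[HQW] = 8/45, 2·[TPH] = -8/63
[HQW]:[TPH] = 8/45:-8/63 = -7/5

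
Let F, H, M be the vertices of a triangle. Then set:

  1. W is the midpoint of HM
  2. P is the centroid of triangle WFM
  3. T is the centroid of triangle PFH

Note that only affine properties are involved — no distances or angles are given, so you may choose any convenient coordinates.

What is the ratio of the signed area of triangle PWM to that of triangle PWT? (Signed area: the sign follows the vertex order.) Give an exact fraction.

Work in coordinates with F = (0, 0), H = (1, 0), M = (0, 1).
1. W is the midpoint of HM ⇒ W = (1/2, 1/2)
2. P is the centroid of triangle WFM ⇒ P = (1/6, 1/2)
3. T is the centroid of triangle PFH ⇒ T = (7/18, 1/6)
2·[PWM] = 1/6, 2·[PWT] = -1/9
[PWM]:[PWT] = 1/6:-1/9 = -3/2

[PWM]:[PWT] = -3/2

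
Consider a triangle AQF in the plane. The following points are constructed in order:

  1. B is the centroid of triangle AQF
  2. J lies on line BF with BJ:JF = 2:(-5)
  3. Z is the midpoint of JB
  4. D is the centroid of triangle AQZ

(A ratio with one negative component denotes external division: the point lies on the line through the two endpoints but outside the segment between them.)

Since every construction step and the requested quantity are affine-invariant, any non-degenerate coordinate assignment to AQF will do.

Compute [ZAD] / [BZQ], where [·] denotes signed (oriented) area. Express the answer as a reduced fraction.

[ZAD]:[BZQ] = 1/3

Assign A = (0, 0), Q = (1, 0), F = (0, 1) — the answer is frame-independent, so this choice is without loss of generality.
1. B is the centroid of triangle AQF ⇒ B = (1/3, 1/3)
2. J lies on line BF with BJ:JF = 2:(-5) ⇒ J = (5/9, -1/9)
3. Z is the midpoint of JB ⇒ Z = (4/9, 1/9)
4. D is the centroid of triangle AQZ ⇒ D = (13/27, 1/27)
2·[ZAD] = 1/27, 2·[BZQ] = 1/9
[ZAD]:[BZQ] = 1/27:1/9 = 1/3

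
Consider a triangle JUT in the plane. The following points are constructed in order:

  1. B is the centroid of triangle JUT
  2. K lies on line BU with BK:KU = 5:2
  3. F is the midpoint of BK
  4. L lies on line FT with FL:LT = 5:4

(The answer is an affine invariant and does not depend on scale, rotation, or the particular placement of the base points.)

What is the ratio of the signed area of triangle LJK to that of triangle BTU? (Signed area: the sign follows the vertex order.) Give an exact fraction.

Set J = (0, 0), U = (1, 0), T = (0, 1); any affine frame gives the same invariant.
1. B is the centroid of triangle JUT ⇒ B = (1/3, 1/3)
2. K lies on line BU with BK:KU = 5:2 ⇒ K = (17/21, 2/21)
3. F is the midpoint of BK ⇒ F = (4/7, 3/14)
4. L lies on line FT with FL:LT = 5:4 ⇒ L = (16/63, 41/63)
2·[LJK] = 95/189, 2·[BTU] = -1/3
[LJK]:[BTU] = 95/189:-1/3 = -95/63

[LJK]:[BTU] = -95/63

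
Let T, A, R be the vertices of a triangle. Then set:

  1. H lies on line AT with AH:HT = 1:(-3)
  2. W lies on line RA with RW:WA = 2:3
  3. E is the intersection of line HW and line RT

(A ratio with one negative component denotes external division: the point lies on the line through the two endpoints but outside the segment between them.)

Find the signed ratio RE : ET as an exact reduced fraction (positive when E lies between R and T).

Assign T = (0, 0), A = (1, 0), R = (0, 1) — the answer is frame-independent, so this choice is without loss of generality.
1. H lies on line AT with AH:HT = 1:(-3) ⇒ H = (3/2, 0)
2. W lies on line RA with RW:WA = 2:3 ⇒ W = (2/5, 3/5)
3. E is the intersection of line HW and line RT ⇒ E = (0, 9/11)
E = R + t·(T−R) with t = 2/11, so RE:ET = t:(1−t) = 2/11:9/11

RE:ET = 2/9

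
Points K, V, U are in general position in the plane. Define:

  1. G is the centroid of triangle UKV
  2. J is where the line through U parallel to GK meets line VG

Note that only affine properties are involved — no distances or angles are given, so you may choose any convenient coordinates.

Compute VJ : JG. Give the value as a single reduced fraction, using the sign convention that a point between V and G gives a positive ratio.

VJ:JG = -2

Assign K = (0, 0), V = (1, 0), U = (0, 1) — the answer is frame-independent, so this choice is without loss of generality.
1. G is the centroid of triangle UKV ⇒ G = (1/3, 1/3)
2. J is where the line through U parallel to GK meets line VG ⇒ J = (-1/3, 2/3)
J = V + t·(G−V) with t = 2, so VJ:JG = t:(1−t) = 2:-1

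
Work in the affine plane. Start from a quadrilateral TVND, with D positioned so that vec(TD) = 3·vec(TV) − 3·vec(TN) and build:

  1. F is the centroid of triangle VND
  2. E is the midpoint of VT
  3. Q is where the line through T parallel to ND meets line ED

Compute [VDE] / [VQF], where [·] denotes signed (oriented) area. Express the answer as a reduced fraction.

[VDE]:[VQF] = -9/10

Choose coordinates T = (0, 0), V = (1, 0), N = (0, 1), D = (3, -3).
1. F is the centroid of triangle VND ⇒ F = (4/3, -2/3)
2. E is the midpoint of VT ⇒ E = (1/2, 0)
3. Q is where the line through T parallel to ND meets line ED ⇒ Q = (-9/2, 6)
2·[VDE] = -3/2, 2·[VQF] = 5/3
[VDE]:[VQF] = -3/2:5/3 = -9/10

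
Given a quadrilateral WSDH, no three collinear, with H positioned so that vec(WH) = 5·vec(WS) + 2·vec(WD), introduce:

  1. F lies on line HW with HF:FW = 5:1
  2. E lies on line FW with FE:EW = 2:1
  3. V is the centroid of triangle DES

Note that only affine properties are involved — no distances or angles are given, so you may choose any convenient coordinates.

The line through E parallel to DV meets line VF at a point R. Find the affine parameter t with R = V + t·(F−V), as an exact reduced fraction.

Choose coordinates W = (0, 0), S = (1, 0), D = (0, 1), H = (5, 2).
1. F lies on line HW with HF:FW = 5:1 ⇒ F = (5/6, 1/3)
2. E lies on line FW with FE:EW = 2:1 ⇒ E = (5/18, 1/9)
3. V is the centroid of triangle DES ⇒ V = (23/54, 10/27)
through E parallel to DV: direction (23/54, -17/27); meets VF at R = (19/234, 47/117)
R = V + t·(F−V) with t = -11/13

t = -11/13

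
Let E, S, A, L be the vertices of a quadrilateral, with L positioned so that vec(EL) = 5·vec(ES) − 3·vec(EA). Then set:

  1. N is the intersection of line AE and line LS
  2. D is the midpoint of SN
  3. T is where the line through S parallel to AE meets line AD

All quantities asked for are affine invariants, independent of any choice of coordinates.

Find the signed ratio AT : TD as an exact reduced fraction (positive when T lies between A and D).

AT:TD = -2

Set E = (0, 0), S = (1, 0), A = (0, 1), L = (5, -3); any affine frame gives the same invariant.
1. N is the intersection of line AE and line LS ⇒ N = (0, 3/4)
2. D is the midpoint of SN ⇒ D = (1/2, 3/8)
3. T is where the line through S parallel to AE meets line AD ⇒ T = (1, -1/4)
T = A + t·(D−A) with t = 2, so AT:TD = t:(1−t) = 2:-1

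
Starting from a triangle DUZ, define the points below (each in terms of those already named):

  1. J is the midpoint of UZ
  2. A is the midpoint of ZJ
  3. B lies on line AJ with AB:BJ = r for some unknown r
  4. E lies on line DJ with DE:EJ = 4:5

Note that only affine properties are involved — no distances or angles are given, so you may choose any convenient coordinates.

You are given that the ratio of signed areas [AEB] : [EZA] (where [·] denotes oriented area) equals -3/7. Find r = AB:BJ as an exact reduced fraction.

r = 3/4

Assign D = (0, 0), U = (1, 0), Z = (0, 1) — the answer is frame-independent, so this choice is without loss of generality.
1. J is the midpoint of UZ ⇒ J = (1/2, 1/2)
2. A is the midpoint of ZJ ⇒ A = (1/4, 3/4)
3. With AB:BJ = r, write λ = r/(r+1) so B = A + λ·(J−A); B is affine-linear in λ
4. E lies on line DJ with DE:EJ = 4:5 ⇒ E = (2/9, 2/9)
Every point depending on B is an affine combination of B and λ-independent points, so each such coordinate is linear in λ; the λ² term in each signed area is a multiple of (J−A)×(J−A) = 0, so 2·[AEB] and 2·[EZA] are each linear in λ. Evaluating at λ=0 and λ=1:
  2·[AEB] = 5/36·λ,   2·[EZA] = -5/36
So [AEB]:[EZA] = (5/36·λ) / (-5/36). Setting this equal to -3/7:
  5/36·λ = -3/7·(-5/36)  ⇒  λ = 3/7
Then r = λ/(1−λ) = (3/7)/(4/7) = 3/4. Check: with r = 3/4, B = (5/14, 9/14) and [AEB]:[EZA] = -3/7 as required.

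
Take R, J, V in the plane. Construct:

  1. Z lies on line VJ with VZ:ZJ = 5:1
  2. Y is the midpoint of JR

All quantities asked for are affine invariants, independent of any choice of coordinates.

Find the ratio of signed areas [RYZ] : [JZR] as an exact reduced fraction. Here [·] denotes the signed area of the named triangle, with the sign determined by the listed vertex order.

Work in coordinates with R = (0, 0), J = (1, 0), V = (0, 1).
1. Z lies on line VJ with VZ:ZJ = 5:1 ⇒ Z = (5/6, 1/6)
2. Y is the midpoint of JR ⇒ Y = (1/2, 0)
2·[RYZ] = 1/12, 2·[JZR] = 1/6
[RYZ]:[JZR] = 1/12:1/6 = 1/2

[RYZ]:[JZR] = 1/2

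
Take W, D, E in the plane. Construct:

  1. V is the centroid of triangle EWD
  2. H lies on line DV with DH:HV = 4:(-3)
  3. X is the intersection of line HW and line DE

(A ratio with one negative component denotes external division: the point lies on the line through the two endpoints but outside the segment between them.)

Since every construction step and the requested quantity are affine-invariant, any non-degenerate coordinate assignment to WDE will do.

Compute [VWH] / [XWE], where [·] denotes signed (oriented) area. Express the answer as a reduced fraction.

Choose coordinates W = (0, 0), D = (1, 0), E = (0, 1).
1. V is the centroid of triangle EWD ⇒ V = (1/3, 1/3)
2. H lies on line DV with DH:HV = 4:(-3) ⇒ H = (-5/3, 4/3)
3. X is the intersection of line HW and line DE ⇒ X = (5, -4)
2·[VWH] = -1, 2·[XWE] = -5
[VWH]:[XWE] = -1:-5 = 1/5

[VWH]:[XWE] = 1/5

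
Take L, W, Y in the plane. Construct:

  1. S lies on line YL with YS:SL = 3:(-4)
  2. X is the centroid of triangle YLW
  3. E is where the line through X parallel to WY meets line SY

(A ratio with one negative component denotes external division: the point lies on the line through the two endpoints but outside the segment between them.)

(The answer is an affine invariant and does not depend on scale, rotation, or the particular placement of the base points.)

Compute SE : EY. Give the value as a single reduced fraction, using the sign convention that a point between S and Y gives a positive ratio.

Work in coordinates with L = (0, 0), W = (1, 0), Y = (0, 1).
1. S lies on line YL with YS:SL = 3:(-4) ⇒ S = (0, 4)
2. X is the centroid of triangle YLW ⇒ X = (1/3, 1/3)
3. E is where the line through X parallel to WY meets line SY ⇒ E = (0, 2/3)
E = S + t·(Y−S) with t = 10/9, so SE:EY = t:(1−t) = 10/9:-1/9

SE:EY = -10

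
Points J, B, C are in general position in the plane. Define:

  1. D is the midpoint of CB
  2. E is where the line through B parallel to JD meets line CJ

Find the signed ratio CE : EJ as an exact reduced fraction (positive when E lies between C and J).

CE:EJ = -2

Assign J = (0, 0), B = (1, 0), C = (0, 1) — the answer is frame-independent, so this choice is without loss of generality.
1. D is the midpoint of CB ⇒ D = (1/2, 1/2)
2. E is where the line through B parallel to JD meets line CJ ⇒ E = (0, -1)
E = C + t·(J−C) with t = 2, so CE:EJ = t:(1−t) = 2:-1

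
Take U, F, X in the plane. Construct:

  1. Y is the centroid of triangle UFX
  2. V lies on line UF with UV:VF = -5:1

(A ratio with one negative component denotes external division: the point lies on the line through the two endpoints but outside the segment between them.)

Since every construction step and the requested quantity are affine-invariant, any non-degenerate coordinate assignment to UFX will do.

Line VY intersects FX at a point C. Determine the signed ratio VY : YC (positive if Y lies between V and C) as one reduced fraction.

Work in coordinates with U = (0, 0), F = (1, 0), X = (0, 1).
1. Y is the centroid of triangle UFX ⇒ Y = (1/3, 1/3)
2. V lies on line UF with UV:VF = -5:1 ⇒ V = (5/4, 0)
line VY meets FX at C = (6/7, 1/7)
Y = V + t·(C−V) with t = 7/3, so VY:YC = 7/3:-4/3

VY:YC = -7/4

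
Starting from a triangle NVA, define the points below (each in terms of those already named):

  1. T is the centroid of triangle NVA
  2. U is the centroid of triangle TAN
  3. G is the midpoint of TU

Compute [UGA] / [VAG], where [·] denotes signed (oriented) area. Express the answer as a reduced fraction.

[UGA]:[VAG] = 1/7

Work in coordinates with N = (0, 0), V = (1, 0), A = (0, 1).
1. T is the centroid of triangle NVA ⇒ T = (1/3, 1/3)
2. U is the centroid of triangle TAN ⇒ U = (1/9, 4/9)
3. G is the midpoint of TU ⇒ G = (2/9, 7/18)
2·[UGA] = 1/18, 2·[VAG] = 7/18
[UGA]:[VAG] = 1/18:7/18 = 1/7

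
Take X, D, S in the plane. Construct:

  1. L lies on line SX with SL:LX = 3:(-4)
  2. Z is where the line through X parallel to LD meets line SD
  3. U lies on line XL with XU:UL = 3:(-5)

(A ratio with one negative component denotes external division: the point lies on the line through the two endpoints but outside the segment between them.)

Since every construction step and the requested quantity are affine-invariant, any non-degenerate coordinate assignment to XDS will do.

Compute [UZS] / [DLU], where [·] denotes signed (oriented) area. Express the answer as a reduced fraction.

[UZS]:[DLU] = -7/30

Choose coordinates X = (0, 0), D = (1, 0), S = (0, 1).
1. L lies on line SX with SL:LX = 3:(-4) ⇒ L = (0, 4)
2. Z is where the line through X parallel to LD meets line SD ⇒ Z = (-1/3, 4/3)
3. U lies on line XL with XU:UL = 3:(-5) ⇒ U = (0, -6)
2·[UZS] = -7/3, 2·[DLU] = 10
[UZS]:[DLU] = -7/3:10 = -7/30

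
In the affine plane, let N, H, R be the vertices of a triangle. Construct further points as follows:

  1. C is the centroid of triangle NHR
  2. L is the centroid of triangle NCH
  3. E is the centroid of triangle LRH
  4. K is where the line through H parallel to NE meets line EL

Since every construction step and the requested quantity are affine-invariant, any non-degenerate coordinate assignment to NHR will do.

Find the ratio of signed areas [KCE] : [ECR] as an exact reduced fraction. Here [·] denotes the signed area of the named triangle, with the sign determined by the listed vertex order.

[KCE]:[ECR] = 10/9

Assign N = (0, 0), H = (1, 0), R = (0, 1) — the answer is frame-independent, so this choice is without loss of generality.
1. C is the centroid of triangle NHR ⇒ C = (1/3, 1/3)
2. L is the centroid of triangle NCH ⇒ L = (4/9, 1/9)
3. E is the centroid of triangle LRH ⇒ E = (13/27, 10/27)
4. K is where the line through H parallel to NE meets line EL ⇒ K = (29/81, -40/81)
2·[KCE] = -10/81, 2·[ECR] = -1/9
[KCE]:[ECR] = -10/81:-1/9 = 10/9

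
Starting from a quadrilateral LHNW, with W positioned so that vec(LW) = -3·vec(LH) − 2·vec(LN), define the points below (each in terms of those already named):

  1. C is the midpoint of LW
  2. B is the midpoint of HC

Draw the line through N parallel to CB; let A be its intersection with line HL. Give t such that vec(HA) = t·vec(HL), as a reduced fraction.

Work in coordinates with L = (0, 0), H = (1, 0), N = (0, 1), W = (-3, -2).
1. C is the midpoint of LW ⇒ C = (-3/2, -1)
2. B is the midpoint of HC ⇒ B = (-1/4, -1/2)
through N parallel to CB: direction (5/4, 1/2); meets HL at A = (-5/2, 0)
A = H + t·(L−H) with t = 7/2

t = 7/2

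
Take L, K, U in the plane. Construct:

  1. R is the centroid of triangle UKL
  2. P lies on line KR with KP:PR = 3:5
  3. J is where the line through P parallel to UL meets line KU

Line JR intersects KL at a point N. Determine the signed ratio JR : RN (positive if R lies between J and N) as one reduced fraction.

JR:RN = -1/4

Choose coordinates L = (0, 0), K = (1, 0), U = (0, 1).
1. R is the centroid of triangle UKL ⇒ R = (1/3, 1/3)
2. P lies on line KR with KP:PR = 3:5 ⇒ P = (3/4, 1/8)
3. J is where the line through P parallel to UL meets line KU ⇒ J = (3/4, 1/4)
line JR meets KL at N = (2, 0)
R = J + t·(N−J) with t = -1/3, so JR:RN = -1/3:4/3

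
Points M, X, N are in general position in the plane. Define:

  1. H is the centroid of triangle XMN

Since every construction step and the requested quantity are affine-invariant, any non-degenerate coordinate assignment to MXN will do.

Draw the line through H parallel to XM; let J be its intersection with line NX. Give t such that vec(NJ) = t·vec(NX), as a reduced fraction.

t = 2/3

Choose coordinates M = (0, 0), X = (1, 0), N = (0, 1).
1. H is the centroid of triangle XMN ⇒ H = (1/3, 1/3)
through H parallel to XM: direction (-1, 0); meets NX at J = (2/3, 1/3)
J = N + t·(X−N) with t = 2/3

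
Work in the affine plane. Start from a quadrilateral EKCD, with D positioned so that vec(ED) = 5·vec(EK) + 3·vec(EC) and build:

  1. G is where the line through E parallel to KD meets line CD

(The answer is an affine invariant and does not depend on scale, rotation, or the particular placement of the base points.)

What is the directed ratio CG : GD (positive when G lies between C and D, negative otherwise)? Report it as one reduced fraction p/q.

Assign E = (0, 0), K = (1, 0), C = (0, 1), D = (5, 3) — the answer is frame-independent, so this choice is without loss of generality.
1. G is where the line through E parallel to KD meets line CD ⇒ G = (20/7, 15/7)
G = C + t·(D−C) with t = 4/7, so CG:GD = t:(1−t) = 4/7:3/7

CG:GD = 4/3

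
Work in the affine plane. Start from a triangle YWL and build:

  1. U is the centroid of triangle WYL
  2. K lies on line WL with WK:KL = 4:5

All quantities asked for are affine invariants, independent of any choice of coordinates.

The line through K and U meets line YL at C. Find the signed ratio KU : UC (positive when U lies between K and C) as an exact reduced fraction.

KU:UC = 2/3

Assign Y = (0, 0), W = (1, 0), L = (0, 1) — the answer is frame-independent, so this choice is without loss of generality.
1. U is the centroid of triangle WYL ⇒ U = (1/3, 1/3)
2. K lies on line WL with WK:KL = 4:5 ⇒ K = (5/9, 4/9)
line KU meets YL at C = (0, 1/6)
U = K + t·(C−K) with t = 2/5, so KU:UC = 2/5:3/5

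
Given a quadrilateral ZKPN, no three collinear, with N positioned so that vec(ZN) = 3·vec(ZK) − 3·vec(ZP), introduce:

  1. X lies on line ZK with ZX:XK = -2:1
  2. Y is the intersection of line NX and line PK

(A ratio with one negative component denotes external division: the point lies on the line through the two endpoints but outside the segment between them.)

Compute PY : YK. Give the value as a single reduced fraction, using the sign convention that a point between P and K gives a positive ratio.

Choose coordinates Z = (0, 0), K = (1, 0), P = (0, 1), N = (3, -3).
1. X lies on line ZK with ZX:XK = -2:1 ⇒ X = (2, 0)
2. Y is the intersection of line NX and line PK ⇒ Y = (5/2, -3/2)
Y = P + t·(K−P) with t = 5/2, so PY:YK = t:(1−t) = 5/2:-3/2

PY:YK = -5/3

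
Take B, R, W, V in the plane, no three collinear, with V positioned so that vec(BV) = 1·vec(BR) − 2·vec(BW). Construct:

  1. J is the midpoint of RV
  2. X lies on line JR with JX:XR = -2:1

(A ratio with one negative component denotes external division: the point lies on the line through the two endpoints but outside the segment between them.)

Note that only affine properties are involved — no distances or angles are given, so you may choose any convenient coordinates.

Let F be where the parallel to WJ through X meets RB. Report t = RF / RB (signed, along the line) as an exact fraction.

t = -1/2

Choose coordinates B = (0, 0), R = (1, 0), W = (0, 1), V = (1, -2).
1. J is the midpoint of RV ⇒ J = (1, -1)
2. X lies on line JR with JX:XR = -2:1 ⇒ X = (1, 1)
through X parallel to WJ: direction (1, -2); meets RB at F = (3/2, 0)
F = R + t·(B−R) with t = -1/2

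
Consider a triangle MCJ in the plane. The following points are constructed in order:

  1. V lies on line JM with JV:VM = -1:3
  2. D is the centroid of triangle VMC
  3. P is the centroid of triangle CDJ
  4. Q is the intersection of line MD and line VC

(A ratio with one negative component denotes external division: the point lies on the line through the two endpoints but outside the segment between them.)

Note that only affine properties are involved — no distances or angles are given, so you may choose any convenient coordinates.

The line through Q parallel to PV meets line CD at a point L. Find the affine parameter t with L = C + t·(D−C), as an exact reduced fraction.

Assign M = (0, 0), C = (1, 0), J = (0, 1) — the answer is frame-independent, so this choice is without loss of generality.
1. V lies on line JM with JV:VM = -1:3 ⇒ V = (0, 3/2)
2. D is the centroid of triangle VMC ⇒ D = (1/3, 1/2)
3. P is the centroid of triangle CDJ ⇒ P = (4/9, 1/2)
4. Q is the intersection of line MD and line VC ⇒ Q = (1/2, 3/4)
through Q parallel to PV: direction (-4/9, 1); meets CD at L = (3/4, 3/16)
L = C + t·(D−C) with t = 3/8

t = 3/8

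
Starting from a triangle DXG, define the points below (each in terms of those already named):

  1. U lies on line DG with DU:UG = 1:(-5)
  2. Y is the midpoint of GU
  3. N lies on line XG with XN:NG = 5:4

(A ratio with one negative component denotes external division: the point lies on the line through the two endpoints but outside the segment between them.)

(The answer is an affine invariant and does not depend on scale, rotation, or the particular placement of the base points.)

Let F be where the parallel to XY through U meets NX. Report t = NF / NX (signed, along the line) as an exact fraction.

Choose coordinates D = (0, 0), X = (1, 0), G = (0, 1).
1. U lies on line DG with DU:UG = 1:(-5) ⇒ U = (0, -1/4)
2. Y is the midpoint of GU ⇒ Y = (0, 3/8)
3. N lies on line XG with XN:NG = 5:4 ⇒ N = (4/9, 5/9)
through U parallel to XY: direction (-1, 3/8); meets NX at F = (2, -1)
F = N + t·(X−N) with t = 14/5

t = 14/5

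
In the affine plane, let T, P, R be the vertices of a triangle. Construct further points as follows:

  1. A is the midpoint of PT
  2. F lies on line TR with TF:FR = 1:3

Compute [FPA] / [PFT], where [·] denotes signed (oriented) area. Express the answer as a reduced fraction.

Choose coordinates T = (0, 0), P = (1, 0), R = (0, 1).
1. A is the midpoint of PT ⇒ A = (1/2, 0)
2. F lies on line TR with TF:FR = 1:3 ⇒ F = (0, 1/4)
2·[FPA] = -1/8, 2·[PFT] = 1/4
[FPA]:[PFT] = -1/8:1/4 = -1/2

[FPA]:[PFT] = -1/2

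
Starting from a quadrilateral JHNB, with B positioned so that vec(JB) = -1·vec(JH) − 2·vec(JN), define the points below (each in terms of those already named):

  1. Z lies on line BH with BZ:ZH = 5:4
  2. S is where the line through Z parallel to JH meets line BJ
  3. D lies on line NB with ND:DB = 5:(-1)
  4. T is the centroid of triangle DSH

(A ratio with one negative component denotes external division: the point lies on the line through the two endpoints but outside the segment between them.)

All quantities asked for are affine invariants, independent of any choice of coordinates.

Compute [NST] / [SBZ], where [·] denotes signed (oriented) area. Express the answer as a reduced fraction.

[NST]:[SBZ] = 177/200

Assign J = (0, 0), H = (1, 0), N = (0, 1), B = (-1, -2) — the answer is frame-independent, so this choice is without loss of generality.
1. Z lies on line BH with BZ:ZH = 5:4 ⇒ Z = (1/9, -8/9)
2. S is where the line through Z parallel to JH meets line BJ ⇒ S = (-4/9, -8/9)
3. D lies on line NB with ND:DB = 5:(-1) ⇒ D = (-5/4, -11/4)
4. T is the centroid of triangle DSH ⇒ T = (-25/108, -131/108)
2·[NST] = 59/108, 2·[SBZ] = 50/81
[NST]:[SBZ] = 59/108:50/81 = 177/200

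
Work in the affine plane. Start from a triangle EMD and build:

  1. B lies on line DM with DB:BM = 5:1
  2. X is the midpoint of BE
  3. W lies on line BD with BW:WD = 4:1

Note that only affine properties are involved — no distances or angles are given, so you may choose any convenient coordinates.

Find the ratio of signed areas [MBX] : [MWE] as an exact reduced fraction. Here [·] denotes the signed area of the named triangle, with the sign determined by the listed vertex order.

[MBX]:[MWE] = 1/10

Choose coordinates E = (0, 0), M = (1, 0), D = (0, 1).
1. B lies on line DM with DB:BM = 5:1 ⇒ B = (5/6, 1/6)
2. X is the midpoint of BE ⇒ X = (5/12, 1/12)
3. W lies on line BD with BW:WD = 4:1 ⇒ W = (1/6, 5/6)
2·[MBX] = 1/12, 2·[MWE] = 5/6
[MBX]:[MWE] = 1/12:5/6 = 1/10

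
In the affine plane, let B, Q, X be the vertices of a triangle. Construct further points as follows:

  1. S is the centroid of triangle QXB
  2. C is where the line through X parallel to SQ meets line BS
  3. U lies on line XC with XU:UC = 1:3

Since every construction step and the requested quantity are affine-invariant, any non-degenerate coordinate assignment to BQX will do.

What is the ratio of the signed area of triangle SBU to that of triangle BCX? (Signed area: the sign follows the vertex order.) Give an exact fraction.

[SBU]:[BCX] = -3/8

Set B = (0, 0), Q = (1, 0), X = (0, 1); any affine frame gives the same invariant.
1. S is the centroid of triangle QXB ⇒ S = (1/3, 1/3)
2. C is where the line through X parallel to SQ meets line BS ⇒ C = (2/3, 2/3)
3. U lies on line XC with XU:UC = 1:3 ⇒ U = (1/6, 11/12)
2·[SBU] = -1/4, 2·[BCX] = 2/3
[SBU]:[BCX] = -1/4:2/3 = -3/8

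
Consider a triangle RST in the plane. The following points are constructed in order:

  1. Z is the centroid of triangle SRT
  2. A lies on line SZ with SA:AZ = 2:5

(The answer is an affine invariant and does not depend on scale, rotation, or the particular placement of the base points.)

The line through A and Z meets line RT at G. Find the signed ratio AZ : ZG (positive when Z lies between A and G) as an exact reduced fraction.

AZ:ZG = 10/7

Choose coordinates R = (0, 0), S = (1, 0), T = (0, 1).
1. Z is the centroid of triangle SRT ⇒ Z = (1/3, 1/3)
2. A lies on line SZ with SA:AZ = 2:5 ⇒ A = (17/21, 2/21)
line AZ meets RT at G = (0, 1/2)
Z = A + t·(G−A) with t = 10/17, so AZ:ZG = 10/17:7/17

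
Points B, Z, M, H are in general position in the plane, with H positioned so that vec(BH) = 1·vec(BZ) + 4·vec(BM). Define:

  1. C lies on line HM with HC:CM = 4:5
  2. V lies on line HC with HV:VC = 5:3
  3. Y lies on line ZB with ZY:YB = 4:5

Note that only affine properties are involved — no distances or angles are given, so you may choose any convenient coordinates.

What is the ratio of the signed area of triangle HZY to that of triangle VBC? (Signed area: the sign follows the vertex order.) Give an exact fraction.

Choose coordinates B = (0, 0), Z = (1, 0), M = (0, 1), H = (1, 4).
1. C lies on line HM with HC:CM = 4:5 ⇒ C = (5/9, 8/3)
2. V lies on line HC with HV:VC = 5:3 ⇒ V = (13/18, 19/6)
3. Y lies on line ZB with ZY:YB = 4:5 ⇒ Y = (5/9, 0)
2·[HZY] = -16/9, 2·[VBC] = -1/6
[HZY]:[VBC] = -16/9:-1/6 = 32/3

[HZY]:[VBC] = 32/3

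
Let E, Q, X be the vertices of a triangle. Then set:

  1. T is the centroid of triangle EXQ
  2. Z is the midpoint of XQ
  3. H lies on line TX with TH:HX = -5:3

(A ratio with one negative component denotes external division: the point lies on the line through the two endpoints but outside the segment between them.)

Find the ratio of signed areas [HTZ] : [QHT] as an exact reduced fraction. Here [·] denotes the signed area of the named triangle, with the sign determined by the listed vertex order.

Assign E = (0, 0), Q = (1, 0), X = (0, 1) — the answer is frame-independent, so this choice is without loss of generality.
1. T is the centroid of triangle EXQ ⇒ T = (1/3, 1/3)
2. Z is the midpoint of XQ ⇒ Z = (1/2, 1/2)
3. H lies on line TX with TH:HX = -5:3 ⇒ H = (-1/2, 2)
2·[HTZ] = 5/12, 2·[QHT] = 5/6
[HTZ]:[QHT] = 5/12:5/6 = 1/2

[HTZ]:[QHT] = 1/2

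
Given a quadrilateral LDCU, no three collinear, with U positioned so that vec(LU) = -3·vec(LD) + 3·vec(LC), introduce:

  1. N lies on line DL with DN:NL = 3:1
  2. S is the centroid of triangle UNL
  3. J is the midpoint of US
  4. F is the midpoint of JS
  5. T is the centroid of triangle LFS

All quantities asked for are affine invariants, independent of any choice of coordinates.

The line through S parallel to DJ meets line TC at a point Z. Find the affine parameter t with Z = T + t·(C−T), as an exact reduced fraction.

t = 1/9

Assign L = (0, 0), D = (1, 0), C = (0, 1), U = (-3, 3) — the answer is frame-independent, so this choice is without loss of generality.
1. N lies on line DL with DN:NL = 3:1 ⇒ N = (1/4, 0)
2. S is the centroid of triangle UNL ⇒ S = (-11/12, 1)
3. J is the midpoint of US ⇒ J = (-47/24, 2)
4. F is the midpoint of JS ⇒ F = (-23/16, 3/2)
5. T is the centroid of triangle LFS ⇒ T = (-113/144, 5/6)
through S parallel to DJ: direction (-71/24, 2); meets TC at Z = (-113/162, 23/27)
Z = T + t·(C−T) with t = 1/9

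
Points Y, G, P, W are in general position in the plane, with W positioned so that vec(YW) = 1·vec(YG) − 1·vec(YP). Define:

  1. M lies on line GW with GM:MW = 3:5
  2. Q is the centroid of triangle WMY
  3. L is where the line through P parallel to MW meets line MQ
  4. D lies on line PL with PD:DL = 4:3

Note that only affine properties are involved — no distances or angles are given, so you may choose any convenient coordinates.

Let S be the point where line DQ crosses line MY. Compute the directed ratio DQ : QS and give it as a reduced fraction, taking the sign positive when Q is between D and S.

Choose coordinates Y = (0, 0), G = (1, 0), P = (0, 1), W = (1, -1).
1. M lies on line GW with GM:MW = 3:5 ⇒ M = (1, -3/8)
2. Q is the centroid of triangle WMY ⇒ Q = (2/3, -11/24)
3. L is where the line through P parallel to MW meets line MQ ⇒ L = (0, -5/8)
4. D lies on line PL with PD:DL = 4:3 ⇒ D = (0, 1/14)
line DQ meets MY at S = (8/47, -3/47)
Q = D + t·(S−D) with t = 47/12, so DQ:QS = 47/12:-35/12

DQ:QS = -47/35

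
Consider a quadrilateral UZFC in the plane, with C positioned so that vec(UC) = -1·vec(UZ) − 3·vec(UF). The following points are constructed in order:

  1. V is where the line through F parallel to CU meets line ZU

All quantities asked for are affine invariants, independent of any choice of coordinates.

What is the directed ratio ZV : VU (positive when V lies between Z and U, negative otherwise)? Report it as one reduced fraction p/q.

ZV:VU = -4

Assign U = (0, 0), Z = (1, 0), F = (0, 1), C = (-1, -3) — the answer is frame-independent, so this choice is without loss of generality.
1. V is where the line through F parallel to CU meets line ZU ⇒ V = (-1/3, 0)
V = Z + t·(U−Z) with t = 4/3, so ZV:VU = t:(1−t) = 4/3:-1/3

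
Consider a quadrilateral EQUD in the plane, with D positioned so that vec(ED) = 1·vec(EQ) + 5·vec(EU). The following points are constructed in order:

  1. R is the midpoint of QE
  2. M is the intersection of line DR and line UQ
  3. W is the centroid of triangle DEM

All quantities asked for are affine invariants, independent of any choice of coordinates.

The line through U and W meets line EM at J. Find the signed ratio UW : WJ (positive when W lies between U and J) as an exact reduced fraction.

UW:WJ = -7/25

Choose coordinates E = (0, 0), Q = (1, 0), U = (0, 1), D = (1, 5).
1. R is the midpoint of QE ⇒ R = (1/2, 0)
2. M is the intersection of line DR and line UQ ⇒ M = (6/11, 5/11)
3. W is the centroid of triangle DEM ⇒ W = (17/33, 20/11)
line UW meets EM at J = (-102/77, -85/77)
W = U + t·(J−U) with t = -7/18, so UW:WJ = -7/18:25/18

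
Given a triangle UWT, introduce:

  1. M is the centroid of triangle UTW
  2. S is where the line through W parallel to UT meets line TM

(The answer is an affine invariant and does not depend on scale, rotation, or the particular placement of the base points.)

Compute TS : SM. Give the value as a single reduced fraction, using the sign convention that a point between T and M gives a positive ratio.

TS:SM = -3/2

Choose coordinates U = (0, 0), W = (1, 0), T = (0, 1).
1. M is the centroid of triangle UTW ⇒ M = (1/3, 1/3)
2. S is where the line through W parallel to UT meets line TM ⇒ S = (1, -1)
S = T + t·(M−T) with t = 3, so TS:SM = t:(1−t) = 3:-2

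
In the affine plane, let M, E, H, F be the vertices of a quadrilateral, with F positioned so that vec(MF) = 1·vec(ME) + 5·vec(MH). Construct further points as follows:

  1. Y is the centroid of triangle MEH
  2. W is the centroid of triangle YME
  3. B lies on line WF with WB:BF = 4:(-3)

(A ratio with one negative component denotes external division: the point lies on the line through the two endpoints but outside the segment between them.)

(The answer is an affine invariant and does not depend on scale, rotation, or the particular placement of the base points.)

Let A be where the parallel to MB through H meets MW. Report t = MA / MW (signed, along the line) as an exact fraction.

t = -6/19

Work in coordinates with M = (0, 0), E = (1, 0), H = (0, 1), F = (1, 5).
1. Y is the centroid of triangle MEH ⇒ Y = (1/3, 1/3)
2. W is the centroid of triangle YME ⇒ W = (4/9, 1/9)
3. B lies on line WF with WB:BF = 4:(-3) ⇒ B = (8/3, 59/3)
through H parallel to MB: direction (8/3, 59/3); meets MW at A = (-8/57, -2/57)
A = M + t·(W−M) with t = -6/19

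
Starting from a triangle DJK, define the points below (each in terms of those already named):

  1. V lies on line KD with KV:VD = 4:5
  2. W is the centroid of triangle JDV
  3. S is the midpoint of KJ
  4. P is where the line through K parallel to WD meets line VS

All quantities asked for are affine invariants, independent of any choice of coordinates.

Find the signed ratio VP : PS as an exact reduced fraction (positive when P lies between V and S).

Choose coordinates D = (0, 0), J = (1, 0), K = (0, 1).
1. V lies on line KD with KV:VD = 4:5 ⇒ V = (0, 5/9)
2. W is the centroid of triangle JDV ⇒ W = (1/3, 5/27)
3. S is the midpoint of KJ ⇒ S = (1/2, 1/2)
4. P is where the line through K parallel to WD meets line VS ⇒ P = (-2/3, 17/27)
P = V + t·(S−V) with t = -4/3, so VP:PS = t:(1−t) = -4/3:7/3

VP:PS = -4/7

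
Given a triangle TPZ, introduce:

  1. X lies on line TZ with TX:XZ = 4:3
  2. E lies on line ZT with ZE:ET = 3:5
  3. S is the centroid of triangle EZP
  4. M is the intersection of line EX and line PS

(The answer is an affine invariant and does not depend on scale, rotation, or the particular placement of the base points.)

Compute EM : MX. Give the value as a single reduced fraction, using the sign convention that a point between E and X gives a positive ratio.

EM:MX = -7/9

Set T = (0, 0), P = (1, 0), Z = (0, 1); any affine frame gives the same invariant.
1. X lies on line TZ with TX:XZ = 4:3 ⇒ X = (0, 4/7)
2. E lies on line ZT with ZE:ET = 3:5 ⇒ E = (0, 5/8)
3. S is the centroid of triangle EZP ⇒ S = (1/3, 13/24)
4. M is the intersection of line EX and line PS ⇒ M = (0, 13/16)
M = E + t·(X−E) with t = -7/2, so EM:MX = t:(1−t) = -7/2:9/2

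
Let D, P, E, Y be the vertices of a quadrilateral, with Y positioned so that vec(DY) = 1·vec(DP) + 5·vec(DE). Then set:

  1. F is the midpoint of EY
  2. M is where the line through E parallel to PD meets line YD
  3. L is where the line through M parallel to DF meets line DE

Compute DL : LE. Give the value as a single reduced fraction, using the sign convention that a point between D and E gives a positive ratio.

DL:LE = -1/6

Choose coordinates D = (0, 0), P = (1, 0), E = (0, 1), Y = (1, 5).
1. F is the midpoint of EY ⇒ F = (1/2, 3)
2. M is where the line through E parallel to PD meets line YD ⇒ M = (1/5, 1)
3. L is where the line through M parallel to DF meets line DE ⇒ L = (0, -1/5)
L = D + t·(E−D) with t = -1/5, so DL:LE = t:(1−t) = -1/5:6/5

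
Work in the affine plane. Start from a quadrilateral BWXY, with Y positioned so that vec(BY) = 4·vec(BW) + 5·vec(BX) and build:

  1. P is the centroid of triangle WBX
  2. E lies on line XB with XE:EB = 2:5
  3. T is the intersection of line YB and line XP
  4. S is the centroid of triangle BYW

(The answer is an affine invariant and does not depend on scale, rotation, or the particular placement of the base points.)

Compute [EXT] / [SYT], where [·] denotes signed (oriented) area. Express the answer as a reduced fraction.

[EXT]:[SYT] = -2/35

Set B = (0, 0), W = (1, 0), X = (0, 1), Y = (4, 5); any affine frame gives the same invariant.
1. P is the centroid of triangle WBX ⇒ P = (1/3, 1/3)
2. E lies on line XB with XE:EB = 2:5 ⇒ E = (0, 5/7)
3. T is the intersection of line YB and line XP ⇒ T = (4/13, 5/13)
4. S is the centroid of triangle BYW ⇒ S = (5/3, 5/3)
2·[EXT] = -8/91, 2·[SYT] = 20/13
[EXT]:[SYT] = -8/91:20/13 = -2/35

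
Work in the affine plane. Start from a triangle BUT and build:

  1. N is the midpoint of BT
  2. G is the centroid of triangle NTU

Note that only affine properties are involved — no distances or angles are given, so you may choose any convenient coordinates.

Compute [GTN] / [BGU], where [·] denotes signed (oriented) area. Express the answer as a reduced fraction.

Choose coordinates B = (0, 0), U = (1, 0), T = (0, 1).
1. N is the midpoint of BT ⇒ N = (0, 1/2)
2. G is the centroid of triangle NTU ⇒ G = (1/3, 1/2)
2·[GTN] = 1/6, 2·[BGU] = -1/2
[GTN]:[BGU] = 1/6:-1/2 = -1/3

[GTN]:[BGU] = -1/3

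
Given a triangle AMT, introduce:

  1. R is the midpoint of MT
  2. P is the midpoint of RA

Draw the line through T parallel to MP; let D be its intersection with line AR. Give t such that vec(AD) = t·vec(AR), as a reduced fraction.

t = 3/2

Set A = (0, 0), M = (1, 0), T = (0, 1); any affine frame gives the same invariant.
1. R is the midpoint of MT ⇒ R = (1/2, 1/2)
2. P is the midpoint of RA ⇒ P = (1/4, 1/4)
through T parallel to MP: direction (-3/4, 1/4); meets AR at D = (3/4, 3/4)
D = A + t·(R−A) with t = 3/2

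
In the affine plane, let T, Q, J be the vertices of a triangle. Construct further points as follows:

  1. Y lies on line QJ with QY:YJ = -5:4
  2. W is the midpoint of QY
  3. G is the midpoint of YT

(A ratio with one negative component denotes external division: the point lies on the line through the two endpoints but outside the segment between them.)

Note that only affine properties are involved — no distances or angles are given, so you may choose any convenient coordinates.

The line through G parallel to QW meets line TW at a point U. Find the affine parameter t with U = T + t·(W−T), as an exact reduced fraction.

t = 1/2

Assign T = (0, 0), Q = (1, 0), J = (0, 1) — the answer is frame-independent, so this choice is without loss of generality.
1. Y lies on line QJ with QY:YJ = -5:4 ⇒ Y = (-4, 5)
2. W is the midpoint of QY ⇒ W = (-3/2, 5/2)
3. G is the midpoint of YT ⇒ G = (-2, 5/2)
through G parallel to QW: direction (-5/2, 5/2); meets TW at U = (-3/4, 5/4)
U = T + t·(W−T) with t = 1/2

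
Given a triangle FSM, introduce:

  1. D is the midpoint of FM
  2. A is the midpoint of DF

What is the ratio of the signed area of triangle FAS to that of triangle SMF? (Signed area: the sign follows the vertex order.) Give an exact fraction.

[FAS]:[SMF] = -1/4

Set F = (0, 0), S = (1, 0), M = (0, 1); any affine frame gives the same invariant.
1. D is the midpoint of FM ⇒ D = (0, 1/2)
2. A is the midpoint of DF ⇒ A = (0, 1/4)
2·[FAS] = -1/4, 2·[SMF] = 1
[FAS]:[SMF] = -1/4:1 = -1/4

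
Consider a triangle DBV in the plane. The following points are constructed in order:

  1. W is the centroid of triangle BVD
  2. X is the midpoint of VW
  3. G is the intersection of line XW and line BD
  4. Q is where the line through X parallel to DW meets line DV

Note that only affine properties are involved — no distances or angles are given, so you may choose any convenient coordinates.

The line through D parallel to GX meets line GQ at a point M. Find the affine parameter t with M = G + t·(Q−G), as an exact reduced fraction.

t = 2

Assign D = (0, 0), B = (1, 0), V = (0, 1) — the answer is frame-independent, so this choice is without loss of generality.
1. W is the centroid of triangle BVD ⇒ W = (1/3, 1/3)
2. X is the midpoint of VW ⇒ X = (1/6, 2/3)
3. G is the intersection of line XW and line BD ⇒ G = (1/2, 0)
4. Q is where the line through X parallel to DW meets line DV ⇒ Q = (0, 1/2)
through D parallel to GX: direction (-1/3, 2/3); meets GQ at M = (-1/2, 1)
M = G + t·(Q−G) with t = 2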